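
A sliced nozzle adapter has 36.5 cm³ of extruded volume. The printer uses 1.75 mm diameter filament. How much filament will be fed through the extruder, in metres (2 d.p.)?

Filament cross-section = π × (1.75/2)² = 2.4053 mm².
Length = 36.5 cm³ / 2.4053 mm² = 36500 / 2.4053 = 15174.82 mm = 15.17 m.

15.17 m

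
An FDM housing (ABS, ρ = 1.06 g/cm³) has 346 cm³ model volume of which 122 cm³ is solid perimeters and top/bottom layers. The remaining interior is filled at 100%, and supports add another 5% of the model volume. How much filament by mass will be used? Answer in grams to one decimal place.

Infill region = 346 − 122 = 224 cm³.
Infill volume: 1.00 × 224 → 224 cm³.
Support: 0.05 × 346 → 17.3 cm³.
Total printed volume = 122 + 224 + 17.3, so 363.3 cm³.
Mass = 363.3 × 1.06 = 385.098 g.

385.1 g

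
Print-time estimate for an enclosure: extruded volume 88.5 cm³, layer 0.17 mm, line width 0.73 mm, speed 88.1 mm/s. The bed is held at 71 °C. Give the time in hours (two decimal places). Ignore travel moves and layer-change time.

Bead cross-section: 0.17 × 0.73 → 0.1241 mm².
Total extruded path = 88500/0.1241 = 713134.6 mm.
Print-move time = 713134.6 / 88.1, so 8094.6 s.
Converting: 8094.6 s = 2.25 hours.

2.25 hours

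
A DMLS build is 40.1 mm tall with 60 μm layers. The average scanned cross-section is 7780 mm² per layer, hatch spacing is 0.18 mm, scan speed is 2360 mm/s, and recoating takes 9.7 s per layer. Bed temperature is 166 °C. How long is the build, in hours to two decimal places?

Number of layers: 40.1 / 0.06 → 669 (rounded up).
Hatch length per layer = 7780 / 0.18, so 43222.2 mm.
Laser time per layer = 43222.2 / 2360 = 18.3145 s.
Layer cycle = 18.3145 + 9.7 = 28.0145 s.
Total: 669 × 28.0145 s = 18741.7005 s → 5.21 hours.

5.21 hours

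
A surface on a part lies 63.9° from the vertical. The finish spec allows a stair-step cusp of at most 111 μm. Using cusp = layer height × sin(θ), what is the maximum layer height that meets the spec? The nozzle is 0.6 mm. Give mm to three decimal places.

0.124 mm

t = h_c / sin θ = 0.111 / 0.8980 = 0.124 mm.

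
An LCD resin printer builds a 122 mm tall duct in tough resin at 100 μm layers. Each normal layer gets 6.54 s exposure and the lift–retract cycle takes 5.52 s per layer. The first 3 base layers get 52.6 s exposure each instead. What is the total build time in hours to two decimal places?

Layers = ⌈122/0.1⌉ = 1220.
Base layers = 3 × (52.6 + 5.52) = 174.36 s.
Remaining layers: 1217 × (6.54 + 5.52) → 14677.02 s.
Total = 174.36 + 14677.02 = 14851.38 s = 4.13 hours.

4.13 hours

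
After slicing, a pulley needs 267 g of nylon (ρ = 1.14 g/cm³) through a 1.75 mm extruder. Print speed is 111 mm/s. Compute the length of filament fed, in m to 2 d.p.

97.37 m

Extruded volume: 267/1.14 = 234.2105 cm³ (234210.5 mm³).
Filament cross-section = π × (1.75/2)² = 2.4053 mm².
Length = 234210.5 / 2.4053 = 97372.68 mm = 97.37 m.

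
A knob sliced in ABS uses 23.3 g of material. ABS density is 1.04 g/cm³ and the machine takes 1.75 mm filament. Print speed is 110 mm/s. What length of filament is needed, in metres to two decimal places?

Volume = 23.3 g / 1.04 g·cm⁻³ = 22.4038 cm³ = 22403.8 mm³.
Filament cross-section = π × (1.75/2)² = 2.4053 mm².
Length = 22403.8 / 2.4053 = 9314.35 mm = 9.31 m.

9.31 m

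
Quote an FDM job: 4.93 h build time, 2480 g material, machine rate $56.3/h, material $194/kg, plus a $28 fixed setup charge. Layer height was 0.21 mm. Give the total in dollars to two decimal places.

$786.68

Machine-time cost = 56.3 × 4.93 = $277.559.
Material charge: 194 × 2480/1000 → $481.12.
Adding setup: 277.559 + 481.12 + 28 → 786.679 ≈ $786.68.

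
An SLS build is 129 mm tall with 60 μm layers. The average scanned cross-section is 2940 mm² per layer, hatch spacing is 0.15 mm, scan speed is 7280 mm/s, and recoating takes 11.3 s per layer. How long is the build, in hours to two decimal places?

Layers = ⌈129/0.06⌉ = 2150.
Per-layer scan distance = 2940 / 0.15, so 19600 mm.
Scan time per layer: 19600 / 7280 → 2.6923 s.
Per-layer time: 2.6923 + 11.3 → 13.9923 s.
Build time = 2150 × 13.9923 = 30083.445 s = 8.36 hours.

8.36 hours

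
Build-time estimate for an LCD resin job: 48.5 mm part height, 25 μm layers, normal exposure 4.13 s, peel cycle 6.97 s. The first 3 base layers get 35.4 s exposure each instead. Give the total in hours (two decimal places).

Layers = ⌈48.5/0.025⌉ = 1940.
Burn-in layers = 3 × (35.4 + 6.97), so 127.11 s.
Normal layers: 1937 × (4.13 + 6.97) → 21500.7 s.
Sum: 127.11 + 21500.7 = 21627.81 s → 6.01 hours.

6.01 hours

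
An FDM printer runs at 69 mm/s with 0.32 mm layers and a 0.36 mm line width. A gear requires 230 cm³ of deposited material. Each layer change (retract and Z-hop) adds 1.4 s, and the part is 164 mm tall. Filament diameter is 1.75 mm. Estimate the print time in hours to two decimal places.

8.24 hours

Bead cross-section: 0.32 × 0.36 → 0.1152 mm².
Total extruded path = 230000/0.1152 = 1996527.8 mm.
Print-move time: 1996527.8 / 69 → 28935.2 s.
Layer count = ceil(164 / 0.32) = 513.
Layer-change overhead: 513 × 1.4 → 718.2 s.
Total = 28935.2 + 718.2 = 29653.4 s = 8.24 hours.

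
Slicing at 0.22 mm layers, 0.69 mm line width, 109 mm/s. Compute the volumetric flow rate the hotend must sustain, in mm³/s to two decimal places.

16.55

A = 0.22 × 0.69, so 0.1518 mm².
Q = v·A = 109 × 0.1518 = 16.55 mm³/s.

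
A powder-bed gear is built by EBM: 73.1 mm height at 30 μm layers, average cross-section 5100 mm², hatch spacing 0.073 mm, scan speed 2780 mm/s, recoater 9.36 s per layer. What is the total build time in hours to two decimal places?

23.35 hours

Number of layers: 73.1 / 0.03 → 2437 (rounded up).
Hatch length per layer: 5100 / 0.073 → 69863 mm.
Scan time per layer: 69863 / 2780 → 25.1306 s.
Per-layer time = 25.1306 + 9.36, so 34.4906 s.
Total: 2437 × 34.4906 s = 84053.5922 s → 23.35 hours.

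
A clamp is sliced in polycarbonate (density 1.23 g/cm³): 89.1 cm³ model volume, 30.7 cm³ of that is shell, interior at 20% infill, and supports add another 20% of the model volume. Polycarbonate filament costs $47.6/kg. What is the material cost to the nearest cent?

Volume inside the shell: 89.1 − 30.7 → 58.4 cm³.
Infill volume = 0.20 × 58.4, so 11.68 cm³.
Support: 0.20 × 89.1 → 17.82 cm³.
Total printed volume = 30.7 + 11.68 + 17.82 = 60.2 cm³.
Mass = 60.2 × 1.23, so 74.046 g.
At $47.6/kg: 74.046/1000 × 47.6 = $3.52.

$3.52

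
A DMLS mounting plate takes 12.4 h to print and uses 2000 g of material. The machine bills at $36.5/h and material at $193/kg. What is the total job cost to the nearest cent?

$838.60

Time charge: 36.5 × 12.4 → $452.60.
Material charge = 193 × 2000/1000 = $386.00.
Total = 452.60 + 386.00 = $838.60.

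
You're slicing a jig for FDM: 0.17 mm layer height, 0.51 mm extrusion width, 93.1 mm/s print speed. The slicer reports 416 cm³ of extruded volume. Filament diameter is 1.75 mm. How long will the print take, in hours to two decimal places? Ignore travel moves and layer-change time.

14.32 hours

Line area = 0.17 × 0.51 = 0.0867 mm².
Toolpath length = 416 cm³ / 0.0867 mm² = 416000 / 0.0867 = 4798154.6 mm.
Print-move time = 4798154.6 / 93.1, so 51537.6 s.
That's 51537.6 s → 14.32 hours.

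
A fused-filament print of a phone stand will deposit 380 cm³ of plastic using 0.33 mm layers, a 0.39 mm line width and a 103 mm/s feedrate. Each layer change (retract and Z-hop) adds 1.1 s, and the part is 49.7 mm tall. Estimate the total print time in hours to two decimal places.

Extrusion cross-section: 0.33 × 0.39 → 0.1287 mm².
Path length: 380000 mm³ / 0.1287 mm² → 2952603 mm.
Extrusion time = 2952603 / 103 = 28666 s.
Layers = ⌈49.7/0.33⌉ = 151.
Z-hop total = 151 × 1.1, so 166.1 s.
Total = 28666 + 166.1 = 28832.1 s = 8.01 hours.

8.01 hours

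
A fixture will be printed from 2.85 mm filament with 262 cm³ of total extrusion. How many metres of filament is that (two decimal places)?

41.07 m

Cross-section of 2.85 mm filament: π·(2.85/2)² = 6.3794 mm².
L = 262000 mm³ / 6.3794 mm² = 41069.69 mm, i.e. 41.07 m.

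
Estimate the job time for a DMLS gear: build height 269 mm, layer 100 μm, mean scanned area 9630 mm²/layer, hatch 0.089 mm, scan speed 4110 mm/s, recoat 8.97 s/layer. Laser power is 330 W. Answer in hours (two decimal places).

26.37 hours

Layers = ⌈269/0.1⌉ = 2690.
Scan path per layer = 9630 / 0.089 = 108202.2 mm.
Laser time per layer = 108202.2 / 4110 = 26.3266 s.
Layer cycle = 26.3266 + 8.97, so 35.2966 s.
Total: 2690 × 35.2966 s = 94947.854 s → 26.37 hours.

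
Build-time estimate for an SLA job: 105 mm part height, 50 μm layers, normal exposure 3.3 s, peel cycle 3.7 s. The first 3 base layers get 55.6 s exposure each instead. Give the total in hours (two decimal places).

Layer count = ceil(105 / 0.05) = 2100.
Base layers: 3 × (55.6 + 3.7) → 177.9 s.
Remaining layers = 2097 × (3.3 + 3.7) = 14679 s.
Sum: 177.9 + 14679 = 14856.9 s → 4.13 hours.

4.13 hours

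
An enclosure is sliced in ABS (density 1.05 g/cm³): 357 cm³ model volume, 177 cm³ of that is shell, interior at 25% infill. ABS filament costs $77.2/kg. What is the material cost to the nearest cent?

Volume inside the shell = 357 − 177 = 180 cm³.
Infill volume = 0.25 × 180, so 45 cm³.
Deposited volume: 177 + 45 → 222 cm³.
Mass: 222 × 1.05 → 233.1 g.
Cost = 233.1 g / 1000 × $77.2/kg = $18.00.

$18.00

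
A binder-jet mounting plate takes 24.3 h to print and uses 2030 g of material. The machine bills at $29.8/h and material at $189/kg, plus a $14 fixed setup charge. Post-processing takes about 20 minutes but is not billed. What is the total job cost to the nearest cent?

Time charge = 29.8 × 24.3 = $724.14.
Feedstock cost = 189 × 2030/1000 = $383.67.
Total = 724.14 + 383.67 + 14 = $1121.81.

$1121.81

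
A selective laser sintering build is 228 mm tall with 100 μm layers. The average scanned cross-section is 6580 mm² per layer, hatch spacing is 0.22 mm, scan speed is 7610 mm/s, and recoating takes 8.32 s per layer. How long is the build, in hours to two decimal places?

7.76 hours

Layer count = ceil(228 / 0.1) = 2280.
Per-layer scan distance: 6580 / 0.22 → 29909.1 mm.
Per-layer scan time: 29909.1 / 7610 → 3.9302 s.
Time per layer = 3.9302 + 8.32, so 12.2502 s.
Build time = 2280 × 12.2502 = 27930.456 s = 7.76 hours.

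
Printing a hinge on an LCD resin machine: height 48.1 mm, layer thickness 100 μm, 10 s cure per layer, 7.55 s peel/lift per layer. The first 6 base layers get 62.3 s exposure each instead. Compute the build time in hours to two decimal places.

2.43 hours

Number of layers: 48.1 / 0.1 → 481 (rounded up).
Burn-in layers: 6 × (62.3 + 7.55) → 419.1 s.
Remaining layers = 475 × (10 + 7.55), so 8336.25 s.
Total = 419.1 + 8336.25 = 8755.35 s = 2.43 hours.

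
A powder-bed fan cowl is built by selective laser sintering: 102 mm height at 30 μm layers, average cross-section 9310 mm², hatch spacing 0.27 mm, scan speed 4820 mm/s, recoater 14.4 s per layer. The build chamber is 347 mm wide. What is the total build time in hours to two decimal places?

20.36 hours

Layers = ⌈102/0.03⌉ = 3400.
Hatch length per layer = 9310 / 0.27 = 34481.5 mm.
Scan time per layer = 34481.5 / 4820, so 7.1538 s.
Per-layer time = 7.1538 + 14.4 = 21.5538 s.
Build time = 3400 × 21.5538 = 73282.92 s = 20.36 hours.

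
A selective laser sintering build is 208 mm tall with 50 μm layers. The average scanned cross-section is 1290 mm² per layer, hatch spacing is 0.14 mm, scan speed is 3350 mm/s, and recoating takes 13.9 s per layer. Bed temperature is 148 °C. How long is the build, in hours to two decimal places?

19.24 hours

Layers = ⌈208/0.05⌉ = 4160.
Hatch length per layer = 1290 / 0.14, so 9214.3 mm.
Laser time per layer = 9214.3 / 3350 = 2.7505 s.
Per-layer time: 2.7505 + 13.9 → 16.6505 s.
Total: 4160 × 16.6505 s = 69266.08 s → 19.24 hours.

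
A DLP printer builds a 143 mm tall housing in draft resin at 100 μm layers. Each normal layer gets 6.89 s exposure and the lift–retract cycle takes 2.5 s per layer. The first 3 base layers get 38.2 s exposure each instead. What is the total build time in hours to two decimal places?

3.76 hours

Layer count = ceil(143 / 0.1) = 1430.
Bottom layers = 3 × (38.2 + 2.5) = 122.1 s.
Remaining layers = 1427 × (6.89 + 2.5) = 13399.53 s.
Sum: 122.1 + 13399.53 = 13521.63 s → 3.76 hours.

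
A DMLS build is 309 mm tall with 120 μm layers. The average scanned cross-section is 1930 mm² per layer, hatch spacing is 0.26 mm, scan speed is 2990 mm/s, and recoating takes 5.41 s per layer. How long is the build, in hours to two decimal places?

Number of layers: 309 / 0.12 → 2575 (rounded up).
Scan path per layer: 1930 / 0.26 → 7423.1 mm.
Scan time per layer = 7423.1 / 2990, so 2.4826 s.
Per-layer time = 2.4826 + 5.41 = 7.8926 s.
Total: 2575 × 7.8926 s = 20323.445 s → 5.65 hours.

5.65 hours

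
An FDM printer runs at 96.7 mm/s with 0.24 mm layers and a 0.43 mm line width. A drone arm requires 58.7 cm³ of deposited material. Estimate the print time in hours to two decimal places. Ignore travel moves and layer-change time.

1.63 hours

Line area = 0.24 × 0.43, so 0.1032 mm².
Total extruded path = 58700/0.1032 = 568798.4 mm.
Extrusion time: 568798.4 / 96.7 → 5882.1 s.
Converting: 5882.1 s = 1.63 hours.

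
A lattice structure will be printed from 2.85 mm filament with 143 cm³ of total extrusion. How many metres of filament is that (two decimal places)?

A = π r² = π × 1.425² = 6.3794 mm².
L = 143000 mm³ / 6.3794 mm² = 22415.9 mm, i.e. 22.42 m.

22.42 m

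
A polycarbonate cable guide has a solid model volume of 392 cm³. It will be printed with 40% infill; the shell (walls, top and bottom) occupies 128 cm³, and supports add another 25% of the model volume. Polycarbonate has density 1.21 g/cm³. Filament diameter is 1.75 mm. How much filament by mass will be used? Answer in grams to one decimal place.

401.2 g

Interior volume: 392 − 128 → 264 cm³.
Infill deposited = 0.40 × 264 = 105.6 cm³.
Support = 0.25 × 392 = 98 cm³.
Total printed volume = 128 + 105.6 + 98, so 331.6 cm³.
Mass = 331.6 × 1.21, so 401.236 g.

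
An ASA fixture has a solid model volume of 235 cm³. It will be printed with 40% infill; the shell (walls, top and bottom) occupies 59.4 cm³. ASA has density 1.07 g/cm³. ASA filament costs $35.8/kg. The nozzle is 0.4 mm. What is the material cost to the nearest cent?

Volume inside the shell = 235 − 59.4 = 175.6 cm³.
Infill volume = 0.40 × 175.6, so 70.24 cm³.
Deposited volume = 59.4 + 70.24, so 129.64 cm³.
Mass = 129.64 × 1.07, so 138.7148 g.
Cost = 138.7148 g / 1000 × $35.8/kg = $4.97.

$4.97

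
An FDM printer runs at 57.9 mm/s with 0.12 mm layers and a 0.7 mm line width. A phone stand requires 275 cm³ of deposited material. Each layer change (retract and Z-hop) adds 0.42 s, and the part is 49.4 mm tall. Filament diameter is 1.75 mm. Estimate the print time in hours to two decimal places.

15.75 hours

Extrusion cross-section: 0.12 × 0.7 → 0.084 mm².
Path length: 275000 mm³ / 0.084 mm² → 3273809.5 mm.
Print-move time = 3273809.5 / 57.9, so 56542.5 s.
Layers = ⌈49.4/0.12⌉ = 412.
Non-print overhead = 412 × 0.42, so 173.04 s.
Altogether 56542.5 + 173.04 = 56715.54 s, i.e. 15.75 hours.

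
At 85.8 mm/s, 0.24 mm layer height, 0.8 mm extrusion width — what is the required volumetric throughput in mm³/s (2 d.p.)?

A = 0.24 × 0.8, so 0.192 mm².
Q = v·A = 85.8 × 0.192 = 16.47 mm³/s.

16.47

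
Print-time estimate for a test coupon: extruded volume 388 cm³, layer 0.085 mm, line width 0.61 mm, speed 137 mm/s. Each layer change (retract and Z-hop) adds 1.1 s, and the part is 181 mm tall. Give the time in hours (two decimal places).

Extrusion cross-section = 0.085 × 0.61, so 0.05185 mm².
Toolpath length = 388 cm³ / 0.05185 mm² = 388000 / 0.05185 = 7483124.4 mm.
Extrusion time = 7483124.4 / 137 = 54621.3 s.
Layers = ⌈181/0.085⌉ = 2130.
Z-hop total: 2130 × 1.1 → 2343 s.
Total = 54621.3 + 2343 = 56964.3 s = 15.82 hours.

15.82 hours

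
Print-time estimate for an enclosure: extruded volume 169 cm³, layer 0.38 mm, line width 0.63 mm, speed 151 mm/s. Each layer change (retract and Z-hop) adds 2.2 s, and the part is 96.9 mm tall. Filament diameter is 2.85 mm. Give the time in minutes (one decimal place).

Bead cross-section: 0.38 × 0.63 → 0.2394 mm².
Toolpath length = 169 cm³ / 0.2394 mm² = 169000 / 0.2394 = 705931.5 mm.
Time extruding = 705931.5 / 151, so 4675 s.
Layer count = ceil(96.9 / 0.38) = 255.
Non-print overhead = 255 × 2.2 = 561 s.
Total = 4675 + 561 = 5236 s = 87.3 minutes.

87.3 minutes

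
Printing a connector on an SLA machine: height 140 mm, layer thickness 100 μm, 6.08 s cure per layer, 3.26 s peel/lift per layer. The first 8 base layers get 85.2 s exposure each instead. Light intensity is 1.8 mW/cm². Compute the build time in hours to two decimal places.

Layer count = ceil(140 / 0.1) = 1400.
Base layers: 8 × (85.2 + 3.26) → 707.68 s.
Regular layers = 1392 × (6.08 + 3.26), so 13001.28 s.
Sum: 707.68 + 13001.28 = 13708.96 s → 3.81 hours.

3.81 hours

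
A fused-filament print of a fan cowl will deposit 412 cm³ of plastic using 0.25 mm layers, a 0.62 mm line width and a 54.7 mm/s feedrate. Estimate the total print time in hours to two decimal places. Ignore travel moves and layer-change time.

13.50 hours

Line area = 0.25 × 0.62 = 0.155 mm².
Path length: 412000 mm³ / 0.155 mm² → 2658064.5 mm.
Extrusion time: 2658064.5 / 54.7 → 48593.5 s.
In the requested units: 48593.5 s = 13.50 hours.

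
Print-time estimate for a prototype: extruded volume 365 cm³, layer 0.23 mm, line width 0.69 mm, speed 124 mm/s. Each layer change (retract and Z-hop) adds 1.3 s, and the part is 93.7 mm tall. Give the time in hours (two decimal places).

Bead cross-section = 0.23 × 0.69 = 0.1587 mm².
Total extruded path = 365000/0.1587 = 2299937 mm.
Extrusion time: 2299937 / 124 → 18547.9 s.
Layer count = ceil(93.7 / 0.23) = 408.
Non-print overhead = 408 × 1.3 = 530.4 s.
Altogether 18547.9 + 530.4 = 19078.3 s, i.e. 5.30 hours.

5.30 hours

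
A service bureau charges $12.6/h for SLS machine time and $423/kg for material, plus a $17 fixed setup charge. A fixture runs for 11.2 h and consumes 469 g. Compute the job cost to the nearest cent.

Machine cost = 12.6 × 11.2 = $141.12.
Feedstock cost = 423 × 469/1000 = $198.387.
Adding setup: 141.12 + 198.387 + 17 → 356.507 ≈ $356.51.

$356.51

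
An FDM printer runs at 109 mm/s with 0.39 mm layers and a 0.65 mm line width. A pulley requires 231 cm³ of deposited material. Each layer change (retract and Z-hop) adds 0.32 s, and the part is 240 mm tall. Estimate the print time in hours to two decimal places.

2.38 hours

Extrusion cross-section = 0.39 × 0.65 = 0.2535 mm².
Total extruded path = 231000/0.2535 = 911242.6 mm.
Print-move time = 911242.6 / 109 = 8360 s.
Layers = ⌈240/0.39⌉ = 616.
Z-hop total = 616 × 0.32 = 197.12 s.
Altogether 8360 + 197.12 = 8557.12 s, i.e. 2.38 hours.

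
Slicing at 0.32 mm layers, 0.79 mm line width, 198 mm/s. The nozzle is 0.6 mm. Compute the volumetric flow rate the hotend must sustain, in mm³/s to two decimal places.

Bead cross-section = 0.32 × 0.79, so 0.2528 mm².
Volumetric flow = 198 × 0.2528 = 50.05 mm³/s.

50.05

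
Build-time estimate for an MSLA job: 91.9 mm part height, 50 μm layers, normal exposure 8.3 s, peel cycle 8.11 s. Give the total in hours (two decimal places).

8.38 hours

Number of layers: 91.9 / 0.05 → 1838 (rounded up).
Each layer takes = 8.3 + 8.11 = 16.41 s.
Total = 1838 × 16.41 = 30161.58 s = 8.38 hours.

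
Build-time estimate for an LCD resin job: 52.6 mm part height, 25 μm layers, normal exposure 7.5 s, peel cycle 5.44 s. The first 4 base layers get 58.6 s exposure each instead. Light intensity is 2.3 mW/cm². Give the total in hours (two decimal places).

Layers = ⌈52.6/0.025⌉ = 2104.
Burn-in layers: 4 × (58.6 + 5.44) → 256.16 s.
Remaining layers: 2100 × (7.5 + 5.44) → 27174 s.
Sum: 256.16 + 27174 = 27430.16 s → 7.62 hours.

7.62 hours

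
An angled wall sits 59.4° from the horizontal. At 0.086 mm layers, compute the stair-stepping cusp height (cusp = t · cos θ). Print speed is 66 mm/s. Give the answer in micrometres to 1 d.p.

43.8 μm

Cusp = layer height × cos(59.4°) = 0.086 × 0.5090 = 0.043774 mm = 43.8 μm.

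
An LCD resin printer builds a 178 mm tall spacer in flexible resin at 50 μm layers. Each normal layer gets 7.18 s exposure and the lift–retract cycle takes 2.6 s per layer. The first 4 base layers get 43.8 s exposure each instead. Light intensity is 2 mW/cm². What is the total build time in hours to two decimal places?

9.71 hours

Layer count = ceil(178 / 0.05) = 3560.
Burn-in layers: 4 × (43.8 + 2.6) → 185.6 s.
Regular layers = 3556 × (7.18 + 2.6), so 34777.68 s.
Sum: 185.6 + 34777.68 = 34963.28 s → 9.71 hours.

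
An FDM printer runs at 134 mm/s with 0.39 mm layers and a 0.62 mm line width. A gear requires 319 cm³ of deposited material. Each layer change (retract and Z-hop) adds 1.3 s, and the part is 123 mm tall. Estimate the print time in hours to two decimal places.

Extrusion cross-section: 0.39 × 0.62 → 0.2418 mm².
Total extruded path = 319000/0.2418 = 1319272.1 mm.
Extrusion time = 1319272.1 / 134, so 9845.3 s.
Layer count = ceil(123 / 0.39) = 316.
Z-hop total = 316 × 1.3, so 410.8 s.
Total = 9845.3 + 410.8 = 10256.1 s = 2.85 hours.

2.85 hours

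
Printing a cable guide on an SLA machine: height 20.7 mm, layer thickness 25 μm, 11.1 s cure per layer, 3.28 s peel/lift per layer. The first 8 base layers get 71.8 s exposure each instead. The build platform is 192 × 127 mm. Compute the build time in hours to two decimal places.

Layers = ⌈20.7/0.025⌉ = 828.
Burn-in layers = 8 × (71.8 + 3.28) = 600.64 s.
Regular layers: 820 × (11.1 + 3.28) → 11791.6 s.
Total = 600.64 + 11791.6 = 12392.24 s = 3.44 hours.

3.44 hours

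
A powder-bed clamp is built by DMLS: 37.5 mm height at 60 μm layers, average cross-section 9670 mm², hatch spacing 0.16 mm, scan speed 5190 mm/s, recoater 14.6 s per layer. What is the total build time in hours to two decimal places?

Layers = ⌈37.5/0.06⌉ = 625.
Scan path per layer = 9670 / 0.16 = 60437.5 mm.
Scan time per layer: 60437.5 / 5190 → 11.645 s.
Layer cycle = 11.645 + 14.6, so 26.245 s.
625 layers × 26.245 s/layer = 16403.125 s, i.e. 4.56 hours.

4.56 hours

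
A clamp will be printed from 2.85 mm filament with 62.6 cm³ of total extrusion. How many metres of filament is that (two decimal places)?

9.81 m

A = π r² = π × 1.425² = 6.3794 mm².
L = 62600 mm³ / 6.3794 mm² = 9812.84 mm, i.e. 9.81 m.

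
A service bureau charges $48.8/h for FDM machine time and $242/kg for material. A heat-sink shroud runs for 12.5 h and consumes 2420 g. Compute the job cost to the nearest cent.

Time charge = 48.8 × 12.5, so $610.00.
Material cost = 242 × 2420/1000 = $585.64.
Total = 610.00 + 585.64 = $1195.64.

$1195.64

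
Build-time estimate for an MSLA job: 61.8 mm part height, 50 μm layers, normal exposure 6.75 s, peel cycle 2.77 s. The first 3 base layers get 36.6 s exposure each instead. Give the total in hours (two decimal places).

3.29 hours

Number of layers: 61.8 / 0.05 → 1236 (rounded up).
Burn-in layers = 3 × (36.6 + 2.77) = 118.11 s.
Regular layers: 1233 × (6.75 + 2.77) → 11738.16 s.
Sum: 118.11 + 11738.16 = 11856.27 s → 3.29 hours.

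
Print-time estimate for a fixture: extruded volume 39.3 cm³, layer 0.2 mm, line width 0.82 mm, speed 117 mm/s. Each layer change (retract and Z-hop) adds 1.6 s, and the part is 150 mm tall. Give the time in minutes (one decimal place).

Extrusion cross-section: 0.2 × 0.82 → 0.164 mm².
Total extruded path = 39300/0.164 = 239634.1 mm.
Print-move time: 239634.1 / 117 → 2048.2 s.
Number of layers: 150 / 0.2 → 750 (rounded up).
Non-print overhead: 750 × 1.6 → 1200 s.
Altogether 2048.2 + 1200 = 3248.2 s, i.e. 54.1 minutes.

54.1 minutes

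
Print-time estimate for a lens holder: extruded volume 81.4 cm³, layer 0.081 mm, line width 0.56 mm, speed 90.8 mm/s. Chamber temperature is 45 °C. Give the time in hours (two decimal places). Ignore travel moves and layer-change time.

Line area = 0.081 × 0.56 = 0.04536 mm².
Path length: 81400 mm³ / 0.04536 mm² → 1794532.6 mm.
Extrusion time: 1794532.6 / 90.8 → 19763.6 s.
19763.6 s = 5.49 hours.

5.49 hours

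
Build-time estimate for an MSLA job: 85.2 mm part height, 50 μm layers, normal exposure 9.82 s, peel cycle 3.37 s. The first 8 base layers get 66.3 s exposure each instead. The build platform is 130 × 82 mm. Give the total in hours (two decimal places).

6.37 hours

Layers = ⌈85.2/0.05⌉ = 1704.
Base layers: 8 × (66.3 + 3.37) → 557.36 s.
Regular layers = 1696 × (9.82 + 3.37), so 22370.24 s.
Total = 557.36 + 22370.24 = 22927.6 s = 6.37 hours.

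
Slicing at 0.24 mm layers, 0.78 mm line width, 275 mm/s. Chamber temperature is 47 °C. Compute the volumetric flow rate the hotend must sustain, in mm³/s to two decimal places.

A = 0.24 × 0.78 = 0.1872 mm².
Q = v·A = 275 × 0.1872 = 51.48 mm³/s.

51.48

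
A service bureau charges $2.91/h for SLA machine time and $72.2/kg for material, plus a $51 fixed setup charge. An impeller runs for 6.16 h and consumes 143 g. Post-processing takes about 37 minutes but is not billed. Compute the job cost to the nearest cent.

$79.25

Time charge: 2.91 × 6.16 → $17.9256.
Feedstock cost: 72.2 × 143/1000 → $10.3246.
Adding setup: 17.9256 + 10.3246 + 51 → 79.2502 ≈ $79.25.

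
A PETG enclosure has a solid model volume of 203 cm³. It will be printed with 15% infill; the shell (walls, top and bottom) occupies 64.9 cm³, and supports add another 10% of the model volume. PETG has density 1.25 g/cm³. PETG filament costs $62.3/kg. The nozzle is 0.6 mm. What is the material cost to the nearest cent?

Infill region = 203 − 64.9, so 138.1 cm³.
Deposited infill = 0.15 × 138.1, so 20.715 cm³.
Support: 0.10 × 203 → 20.3 cm³.
Total extruded: 64.9 + 20.715 + 20.3 → 105.915 cm³.
Mass = 105.915 × 1.25, so 132.39375 g.
Cost = 132.39375 g / 1000 × $62.3/kg = $8.25.

$8.25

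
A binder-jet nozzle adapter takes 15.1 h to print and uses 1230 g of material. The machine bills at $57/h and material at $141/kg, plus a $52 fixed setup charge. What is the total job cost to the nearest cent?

Machine-time cost = 57 × 15.1, so $860.70.
Material cost: 141 × 1230/1000 → $173.43.
Total = 860.70 + 173.43 + 52 = $1086.13.

$1086.13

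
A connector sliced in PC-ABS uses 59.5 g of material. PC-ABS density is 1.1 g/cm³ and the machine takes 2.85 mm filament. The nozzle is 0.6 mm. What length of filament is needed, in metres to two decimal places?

Volume = 59.5 g / 1.1 g·cm⁻³ = 54.0909 cm³ = 54090.9 mm³.
Cross-section of 2.85 mm filament: π·(2.85/2)² = 6.3794 mm².
Length = 54090.9 / 6.3794 = 8478.99 mm = 8.48 m.

8.48 m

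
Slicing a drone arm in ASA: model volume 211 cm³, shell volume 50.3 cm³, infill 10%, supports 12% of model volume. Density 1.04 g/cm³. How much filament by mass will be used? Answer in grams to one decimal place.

Interior volume = 211 − 50.3 = 160.7 cm³.
Infill deposited = 0.10 × 160.7 = 16.07 cm³.
Support: 0.12 × 211 → 25.32 cm³.
Total printed volume = 50.3 + 16.07 + 25.32 = 91.69 cm³.
Mass = 91.69 × 1.04 = 95.3576 g.

95.4 g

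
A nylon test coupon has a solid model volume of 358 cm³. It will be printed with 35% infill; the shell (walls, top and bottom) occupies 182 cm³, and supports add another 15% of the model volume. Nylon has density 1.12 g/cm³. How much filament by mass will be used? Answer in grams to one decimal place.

333.0 g

Infill region: 358 − 182 → 176 cm³.
Infill deposited = 0.35 × 176 = 61.6 cm³.
Support = 0.15 × 358 = 53.7 cm³.
Total extruded = 182 + 61.6 + 53.7, so 297.3 cm³.
Mass = 297.3 × 1.12 = 332.976 g.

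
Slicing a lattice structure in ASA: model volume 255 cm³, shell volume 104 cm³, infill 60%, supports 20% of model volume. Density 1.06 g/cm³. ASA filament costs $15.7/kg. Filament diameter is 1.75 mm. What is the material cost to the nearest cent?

Infill region: 255 − 104 → 151 cm³.
Infill volume = 0.60 × 151 = 90.6 cm³.
Support = 0.20 × 255, so 51 cm³.
Deposited volume = 104 + 90.6 + 51, so 245.6 cm³.
Mass: 245.6 × 1.06 → 260.336 g.
Cost = 260.336 g / 1000 × $15.7/kg = $4.09.

$4.09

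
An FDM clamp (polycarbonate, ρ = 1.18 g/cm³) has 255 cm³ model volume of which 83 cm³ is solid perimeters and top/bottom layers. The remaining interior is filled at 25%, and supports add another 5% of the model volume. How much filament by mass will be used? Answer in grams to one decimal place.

163.7 g

Volume inside the shell: 255 − 83 → 172 cm³.
Infill deposited = 0.25 × 172 = 43 cm³.
Support: 0.05 × 255 → 12.75 cm³.
Total printed volume = 83 + 43 + 12.75, so 138.75 cm³.
Mass: 138.75 × 1.18 → 163.725 g.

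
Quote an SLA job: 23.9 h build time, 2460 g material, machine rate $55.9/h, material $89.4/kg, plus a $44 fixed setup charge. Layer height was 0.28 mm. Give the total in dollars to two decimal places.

Machine cost = 55.9 × 23.9 = $1336.01.
Feedstock cost: 89.4 × 2460/1000 → $219.924.
Adding setup: 1336.01 + 219.924 + 44 → 1599.934 ≈ $1599.93.

$1599.93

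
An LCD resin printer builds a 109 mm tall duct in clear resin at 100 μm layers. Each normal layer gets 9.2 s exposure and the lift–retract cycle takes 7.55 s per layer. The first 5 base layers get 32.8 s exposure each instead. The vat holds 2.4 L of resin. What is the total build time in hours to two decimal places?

Layers = ⌈109/0.1⌉ = 1090.
Bottom layers = 5 × (32.8 + 7.55), so 201.75 s.
Remaining layers: 1085 × (9.2 + 7.55) → 18173.75 s.
Sum: 201.75 + 18173.75 = 18375.5 s → 5.10 hours.

5.10 hours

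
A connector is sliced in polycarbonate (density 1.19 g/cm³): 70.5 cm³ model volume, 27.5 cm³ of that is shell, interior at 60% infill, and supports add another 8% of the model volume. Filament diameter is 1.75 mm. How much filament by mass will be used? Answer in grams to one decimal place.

Infill region: 70.5 − 27.5 → 43 cm³.
Infill deposited = 0.60 × 43 = 25.8 cm³.
Support = 0.08 × 70.5 = 5.64 cm³.
Total printed volume = 27.5 + 25.8 + 5.64 = 58.94 cm³.
Mass = 58.94 × 1.19, so 70.1386 g.

70.1 g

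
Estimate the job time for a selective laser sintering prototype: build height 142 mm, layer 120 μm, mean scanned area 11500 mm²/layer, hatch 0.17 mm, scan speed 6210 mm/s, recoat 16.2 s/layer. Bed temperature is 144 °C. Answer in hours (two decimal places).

8.91 hours

Number of layers: 142 / 0.12 → 1184 (rounded up).
Scan path per layer = 11500 / 0.17, so 67647.1 mm.
Laser time per layer = 67647.1 / 6210 = 10.8933 s.
Time per layer: 10.8933 + 16.2 → 27.0933 s.
Build time = 1184 × 27.0933 = 32078.4672 s = 8.91 hours.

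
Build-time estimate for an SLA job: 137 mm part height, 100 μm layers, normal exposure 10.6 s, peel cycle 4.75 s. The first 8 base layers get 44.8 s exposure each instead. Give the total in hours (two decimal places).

Number of layers: 137 / 0.1 → 1370 (rounded up).
Bottom layers = 8 × (44.8 + 4.75), so 396.4 s.
Normal layers = 1362 × (10.6 + 4.75), so 20906.7 s.
Total = 396.4 + 20906.7 = 21303.1 s = 5.92 hours.

5.92 hours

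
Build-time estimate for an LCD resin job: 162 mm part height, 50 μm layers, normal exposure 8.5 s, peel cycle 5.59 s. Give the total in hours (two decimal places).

Layers = ⌈162/0.05⌉ = 3240.
Each layer takes: 8.5 + 5.59 → 14.09 s.
Total = 3240 × 14.09 = 45651.6 s = 12.68 hours.

12.68 hours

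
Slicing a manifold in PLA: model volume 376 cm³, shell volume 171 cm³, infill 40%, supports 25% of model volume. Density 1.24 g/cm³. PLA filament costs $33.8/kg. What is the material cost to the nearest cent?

Infill region: 376 − 171 → 205 cm³.
Deposited infill = 0.40 × 205 = 82 cm³.
Support = 0.25 × 376, so 94 cm³.
Total extruded = 171 + 82 + 94, so 347 cm³.
Mass = 347 × 1.24, so 430.28 g.
Cost = 430.28 g / 1000 × $33.8/kg = $14.54.

$14.54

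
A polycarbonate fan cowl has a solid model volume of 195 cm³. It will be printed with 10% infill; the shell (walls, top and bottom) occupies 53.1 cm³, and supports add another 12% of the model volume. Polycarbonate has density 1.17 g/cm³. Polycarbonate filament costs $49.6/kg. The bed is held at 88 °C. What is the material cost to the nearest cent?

Volume inside the shell = 195 − 53.1, so 141.9 cm³.
Infill volume = 0.10 × 141.9, so 14.19 cm³.
Support: 0.12 × 195 → 23.4 cm³.
Total extruded = 53.1 + 14.19 + 23.4, so 90.69 cm³.
Mass = 90.69 × 1.17, so 106.1073 g.
Cost = 106.1073 g / 1000 × $49.6/kg = $5.26.

$5.26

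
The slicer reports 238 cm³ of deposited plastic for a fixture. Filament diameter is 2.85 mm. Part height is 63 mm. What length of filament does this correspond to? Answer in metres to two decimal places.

Cross-section of 2.85 mm filament: π·(2.85/2)² = 6.3794 mm².
L = 238000 mm³ / 6.3794 mm² = 37307.58 mm, i.e. 37.31 m.

37.31 m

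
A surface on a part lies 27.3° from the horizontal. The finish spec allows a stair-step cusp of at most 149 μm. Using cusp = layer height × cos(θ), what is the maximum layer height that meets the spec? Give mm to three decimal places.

cos(27.3°) = 0.8886; t_max = 0.149/0.8886 = 0.168 mm.

0.168 mm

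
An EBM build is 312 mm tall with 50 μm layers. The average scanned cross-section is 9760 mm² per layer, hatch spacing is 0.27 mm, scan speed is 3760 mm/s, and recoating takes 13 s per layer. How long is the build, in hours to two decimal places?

Layers = ⌈312/0.05⌉ = 6240.
Per-layer scan distance: 9760 / 0.27 → 36148.1 mm.
Beam time per layer = 36148.1 / 3760, so 9.6139 s.
Layer cycle = 9.6139 + 13, so 22.6139 s.
Total: 6240 × 22.6139 s = 141110.736 s → 39.20 hours.

39.20 hours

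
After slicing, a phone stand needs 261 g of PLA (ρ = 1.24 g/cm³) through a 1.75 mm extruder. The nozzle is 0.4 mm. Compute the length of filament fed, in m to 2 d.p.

Volume = 261 g / 1.24 g·cm⁻³ = 210.4839 cm³ = 210483.9 mm³.
Filament cross-section = π × (1.75/2)² = 2.4053 mm².
Length = 210483.9 / 2.4053 = 87508.38 mm = 87.51 m.

87.51 m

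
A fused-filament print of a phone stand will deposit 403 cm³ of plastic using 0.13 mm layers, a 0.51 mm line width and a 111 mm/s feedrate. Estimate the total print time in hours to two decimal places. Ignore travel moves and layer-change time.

15.21 hours

Line area = 0.13 × 0.51 = 0.0663 mm².
Toolpath length = 403 cm³ / 0.0663 mm² = 403000 / 0.0663 = 6078431.4 mm.
Time extruding = 6078431.4 / 111, so 54760.6 s.
54760.6 s = 15.21 hours.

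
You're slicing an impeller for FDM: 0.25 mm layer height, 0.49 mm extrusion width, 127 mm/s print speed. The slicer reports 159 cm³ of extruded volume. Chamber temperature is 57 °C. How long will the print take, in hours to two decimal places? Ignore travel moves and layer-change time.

Extrusion cross-section: 0.25 × 0.49 → 0.1225 mm².
Total extruded path = 159000/0.1225 = 1297959.2 mm.
Print-move time = 1297959.2 / 127 = 10220.2 s.
10220.2 s = 2.84 hours.

2.84 hours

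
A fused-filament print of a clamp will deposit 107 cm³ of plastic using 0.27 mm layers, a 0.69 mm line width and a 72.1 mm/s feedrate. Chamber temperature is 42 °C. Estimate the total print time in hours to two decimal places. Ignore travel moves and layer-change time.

2.21 hours

Extrusion cross-section: 0.27 × 0.69 → 0.1863 mm².
Total extruded path = 107000/0.1863 = 574342.5 mm.
Extrusion time = 574342.5 / 72.1 = 7965.9 s.
That's 7965.9 s → 2.21 hours.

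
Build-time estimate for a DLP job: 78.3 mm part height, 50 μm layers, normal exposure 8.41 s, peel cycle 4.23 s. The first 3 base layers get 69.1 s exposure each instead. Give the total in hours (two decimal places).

5.55 hours

Layer count = ceil(78.3 / 0.05) = 1566.
Bottom layers = 3 × (69.1 + 4.23), so 219.99 s.
Remaining layers: 1563 × (8.41 + 4.23) → 19756.32 s.
Total = 219.99 + 19756.32 = 19976.31 s = 5.55 hours.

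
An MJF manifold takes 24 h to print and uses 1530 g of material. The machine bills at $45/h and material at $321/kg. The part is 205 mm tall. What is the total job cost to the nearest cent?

$1571.13

Time charge = 45 × 24, so $1080.00.
Material cost = 321 × 1530/1000 = $491.13.
Total = 1080.00 + 491.13 = $1571.13.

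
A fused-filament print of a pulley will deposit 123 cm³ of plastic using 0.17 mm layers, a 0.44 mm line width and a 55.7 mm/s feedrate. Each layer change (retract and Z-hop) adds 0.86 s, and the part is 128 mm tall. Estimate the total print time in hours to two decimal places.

8.38 hours

Bead cross-section = 0.17 × 0.44, so 0.0748 mm².
Path length: 123000 mm³ / 0.0748 mm² → 1644385 mm.
Print-move time: 1644385 / 55.7 → 29522.2 s.
Number of layers: 128 / 0.17 → 753 (rounded up).
Layer-change overhead = 753 × 0.86 = 647.58 s.
Altogether 29522.2 + 647.58 = 30169.78 s, i.e. 8.38 hours.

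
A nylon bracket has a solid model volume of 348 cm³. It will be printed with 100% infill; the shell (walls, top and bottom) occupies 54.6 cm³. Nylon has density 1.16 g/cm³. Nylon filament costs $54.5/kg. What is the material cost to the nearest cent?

Volume inside the shell: 348 − 54.6 → 293.4 cm³.
Deposited infill = 1.00 × 293.4 = 293.4 cm³.
Total extruded = 54.6 + 293.4, so 348 cm³.
Mass = 348 × 1.16, so 403.68 g.
Cost = 403.68 g / 1000 × $54.5/kg = $22.00.

$22.00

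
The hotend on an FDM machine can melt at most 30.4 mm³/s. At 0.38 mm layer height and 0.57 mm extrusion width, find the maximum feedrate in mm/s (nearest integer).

140 mm/s

Bead cross-section: 0.38 × 0.57 → 0.2166 mm².
v_max = Q/A = 30.4/0.2166 = 140.35 mm/s → 140 mm/s.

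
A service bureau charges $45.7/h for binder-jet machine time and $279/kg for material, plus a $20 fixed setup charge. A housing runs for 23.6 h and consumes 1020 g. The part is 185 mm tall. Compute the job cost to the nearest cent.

$1383.10

Machine-time cost = 45.7 × 23.6, so $1078.52.
Feedstock cost: 279 × 1020/1000 → $284.58.
Total = 1078.52 + 284.58 + 20 = $1383.10.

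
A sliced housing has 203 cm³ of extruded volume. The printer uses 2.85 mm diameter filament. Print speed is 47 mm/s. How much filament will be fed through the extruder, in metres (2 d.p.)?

Filament cross-section = π × (2.85/2)² = 6.3794 mm².
L = 203000 mm³ / 6.3794 mm² = 31821.17 mm, i.e. 31.82 m.

31.82 m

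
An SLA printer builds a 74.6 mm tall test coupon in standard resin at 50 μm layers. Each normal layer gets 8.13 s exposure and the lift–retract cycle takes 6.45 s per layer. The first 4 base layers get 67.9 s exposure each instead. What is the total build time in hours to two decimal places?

Number of layers: 74.6 / 0.05 → 1492 (rounded up).
Bottom layers = 4 × (67.9 + 6.45) = 297.4 s.
Regular layers: 1488 × (8.13 + 6.45) → 21695.04 s.
Sum: 297.4 + 21695.04 = 21992.44 s → 6.11 hours.

6.11 hours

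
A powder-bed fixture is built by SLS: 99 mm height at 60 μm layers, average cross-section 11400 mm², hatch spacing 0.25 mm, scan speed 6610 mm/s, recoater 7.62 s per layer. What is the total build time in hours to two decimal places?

Number of layers: 99 / 0.06 → 1650 (rounded up).
Scan path per layer = 11400 / 0.25, so 45600 mm.
Scan time per layer = 45600 / 6610 = 6.8986 s.
Per-layer time: 6.8986 + 7.62 → 14.5186 s.
1650 layers × 14.5186 s/layer = 23955.69 s, i.e. 6.65 hours.

6.65 hours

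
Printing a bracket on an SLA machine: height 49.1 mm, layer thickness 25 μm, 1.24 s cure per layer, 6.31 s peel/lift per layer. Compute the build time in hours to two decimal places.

Layer count = ceil(49.1 / 0.025) = 1964.
Per-layer time = 1.24 + 6.31 = 7.55 s.
Total = 1964 × 7.55 = 14828.2 s = 4.12 hours.

4.12 hours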